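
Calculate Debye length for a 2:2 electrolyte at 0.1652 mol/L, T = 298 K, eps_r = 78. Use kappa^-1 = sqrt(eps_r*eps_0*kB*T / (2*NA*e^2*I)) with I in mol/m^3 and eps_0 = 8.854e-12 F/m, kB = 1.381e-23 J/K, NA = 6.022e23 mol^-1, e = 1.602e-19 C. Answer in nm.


Ionic strength I = 0.1652 * 2^2 * 1000 = 660.8 mol/m^3
kappa^-1 = sqrt(78 * 8.854e-12 * 1.381e-23 * 298 / (2 * 6.022e23 * (1.602e-19)^2 * 660.8))
kappa^-1 = 0.373 nm

0.373


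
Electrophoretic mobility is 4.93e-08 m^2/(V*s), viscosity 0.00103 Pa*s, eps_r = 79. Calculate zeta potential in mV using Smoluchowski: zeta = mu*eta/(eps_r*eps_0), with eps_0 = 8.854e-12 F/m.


Smoluchowski equation: zeta = mu * eta / (eps_r * eps_0)
zeta = 4.93e-08 * 0.00103 / (79 * 8.854e-12)
zeta = 0.072597 V = 72.6 mV

72.6


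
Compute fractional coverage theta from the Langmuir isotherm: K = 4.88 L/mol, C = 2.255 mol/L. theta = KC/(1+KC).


Langmuir isotherm: theta = K*C / (1 + K*C)
K*C = 4.88 * 2.255 = 11.0044
theta = 11.0044 / (1 + 11.0044) = 11.0044 / 12.0044
theta = 0.9167

0.9167


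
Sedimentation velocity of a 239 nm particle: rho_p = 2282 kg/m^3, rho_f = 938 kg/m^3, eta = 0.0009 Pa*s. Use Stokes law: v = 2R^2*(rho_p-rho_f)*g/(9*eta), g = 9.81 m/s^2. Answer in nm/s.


Radius R = 239/2 nm = 1.195e-07 m
Density difference = 2282 - 938 = 1344 kg/m^3
v = 2 * R^2 * (rho_p - rho_f) * g / (9 * eta)
v = 2 * (1.195e-07)^2 * 1344 * 9.81 / (9 * 0.0009)
v = 4.64889e-08 m/s = 46.4889 nm/s

46.4889


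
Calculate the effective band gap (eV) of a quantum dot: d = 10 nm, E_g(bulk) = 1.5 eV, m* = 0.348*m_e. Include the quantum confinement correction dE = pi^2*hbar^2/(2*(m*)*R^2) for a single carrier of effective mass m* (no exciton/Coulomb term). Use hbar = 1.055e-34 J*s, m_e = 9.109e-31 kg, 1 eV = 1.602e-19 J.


Radius R = 10/2 nm = 5e-09 m
Confinement energy dE = pi^2 * hbar^2 / (2 * m_eff * m_e * R^2)
dE = pi^2 * (1.055e-34)^2 / (2 * 0.348 * 9.109e-31 * (5e-09)^2) J, divided by 1.602e-19 J/eV
dE = 0.0433 eV
Total band gap = E_g(bulk) + dE = 1.5 + 0.0433 = 1.5433 eV

1.5433


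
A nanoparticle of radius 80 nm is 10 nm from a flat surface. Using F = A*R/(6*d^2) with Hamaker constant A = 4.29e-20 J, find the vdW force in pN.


Convert to SI: R = 80 nm = 8e-08 m, d = 10 nm = 1e-08 m
F = A * R / (6 * d^2)
F = 4.29e-20 * 8e-08 / (6 * (1e-08)^2)
F = 5.72e-12 N = 5.72 pN

5.72


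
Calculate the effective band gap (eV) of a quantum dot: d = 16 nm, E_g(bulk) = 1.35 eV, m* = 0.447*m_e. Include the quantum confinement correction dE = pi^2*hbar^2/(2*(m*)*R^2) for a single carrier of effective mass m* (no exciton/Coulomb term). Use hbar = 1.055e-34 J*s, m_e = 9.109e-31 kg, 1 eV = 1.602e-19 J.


Radius R = 16/2 nm = 8e-09 m
Confinement energy dE = pi^2 * hbar^2 / (2 * m_eff * m_e * R^2)
dE = pi^2 * (1.055e-34)^2 / (2 * 0.447 * 9.109e-31 * (8e-09)^2) J, divided by 1.602e-19 J/eV
dE = 0.0132 eV
Total band gap = E_g(bulk) + dE = 1.35 + 0.0132 = 1.3632 eV

1.3632


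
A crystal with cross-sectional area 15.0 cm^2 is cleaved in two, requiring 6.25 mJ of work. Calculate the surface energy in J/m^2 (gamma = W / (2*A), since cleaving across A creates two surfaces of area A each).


Convert: A = 15.0 cm^2 = 0.0015 m^2, W = 6.25 mJ = 0.00625 J
Cleaving exposes two faces of area A, so total new surface = 2*A and gamma = W / (2*A)
gamma = 0.00625 / (2 * 0.0015)
gamma = 2.083 J/m^2

2.083


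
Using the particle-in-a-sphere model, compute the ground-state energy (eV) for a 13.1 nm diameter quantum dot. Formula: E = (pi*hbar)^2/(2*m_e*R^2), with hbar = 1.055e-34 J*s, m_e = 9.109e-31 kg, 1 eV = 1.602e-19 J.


Radius R = 13.1/2 = 6.55 nm = 6.55e-09 m
E = (pi * 1.055e-34)^2 / (2 * 9.109e-31 * (6.55e-09)^2)
E(J) = 1.40547e-21
E = E(J) / 1.602e-19 = 0.0088 eV

0.0088


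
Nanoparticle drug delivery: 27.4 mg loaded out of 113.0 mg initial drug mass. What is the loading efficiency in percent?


Drug loading efficiency = (drug loaded / drug initial) * 100
DLE = 27.4 / 113.0 * 100
DLE = 0.2425 * 100
DLE = 24.25%

24.25


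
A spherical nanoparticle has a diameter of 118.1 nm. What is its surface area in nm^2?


Radius r = 118.1/2 = 59.05 nm
Surface area SA = 4 * pi * r^2
SA = 4 * pi * (59.05)^2
SA = 43817.71 nm^2

43817.71


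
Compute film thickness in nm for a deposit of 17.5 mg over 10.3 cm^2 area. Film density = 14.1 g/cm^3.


Convert: m = 17.5 mg = 1.7500e-05 kg, A = 10.3 cm^2 = 1.0300e-03 m^2, rho = 14.1 g/cm^3 = 14100 kg/m^3
t = m / (A * rho)
t = 1.7500e-05 / (1.0300e-03 * 14100)
t = 1.2050e-06 m = 1205.0 nm

1205.0


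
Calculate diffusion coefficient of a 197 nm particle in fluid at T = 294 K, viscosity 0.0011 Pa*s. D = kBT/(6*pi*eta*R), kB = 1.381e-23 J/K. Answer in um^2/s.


Radius R = 197/2 = 98.5 nm = 9.85e-08 m
D = kB*T / (6*pi*eta*R)
D = 1.381e-23 * 294 / (6 * pi * 0.0011 * 9.85e-08)
D = 1.98798e-12 m^2/s = 1.988 um^2/s

1.988


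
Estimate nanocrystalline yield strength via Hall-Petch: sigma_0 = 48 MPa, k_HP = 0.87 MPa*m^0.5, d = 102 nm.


d = 102 nm = 1.02e-07 m
sqrt(d) = 0.0003193744
Hall-Petch contribution = k / sqrt(d) = 0.87 / 0.0003193744 = 2724.1 MPa
sigma = sigma_0 + k/sqrt(d) = 48 + 2724.1 = 2772.1 MPa

2772.1


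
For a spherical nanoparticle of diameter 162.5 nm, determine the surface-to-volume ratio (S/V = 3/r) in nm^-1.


Radius r = 162.5/2 = 81.25 nm
S/V = 3 / r = 3 / 81.25
S/V = 0.0369 nm^-1

0.0369


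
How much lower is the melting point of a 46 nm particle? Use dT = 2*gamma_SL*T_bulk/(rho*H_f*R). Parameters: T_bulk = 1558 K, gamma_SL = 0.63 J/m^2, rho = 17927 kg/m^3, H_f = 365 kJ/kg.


Radius R = 46/2 = 23 nm = 2.3e-08 m
Convert H_f = 365 kJ/kg = 365000 J/kg
dT = 2 * gamma_SL * T_bulk / (rho * H_f * R)
dT = 2 * 0.63 * 1558 / (17927 * 365000 * 2.3e-08)
dT = 13.0 K

13.0


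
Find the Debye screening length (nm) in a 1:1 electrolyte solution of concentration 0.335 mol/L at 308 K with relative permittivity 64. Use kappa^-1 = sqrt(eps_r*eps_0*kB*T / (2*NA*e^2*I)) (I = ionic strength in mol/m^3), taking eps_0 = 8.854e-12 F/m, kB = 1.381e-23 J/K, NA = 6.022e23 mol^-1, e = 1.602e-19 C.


Ionic strength I = 0.335 * 1^2 * 1000 = 335 mol/m^3
kappa^-1 = sqrt(64 * 8.854e-12 * 1.381e-23 * 308 / (2 * 6.022e23 * (1.602e-19)^2 * 335))
kappa^-1 = 0.482 nm

0.482


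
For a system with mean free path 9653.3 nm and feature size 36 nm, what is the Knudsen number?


Knudsen number Kn = lambda / L
Kn = 9653.3 / 36
Kn = 268.1472

268.1472


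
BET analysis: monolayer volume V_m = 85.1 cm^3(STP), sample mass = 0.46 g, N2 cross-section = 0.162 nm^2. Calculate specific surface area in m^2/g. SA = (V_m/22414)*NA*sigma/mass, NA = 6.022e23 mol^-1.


Number of moles in monolayer = V_m / 22414 = 85.1 / 22414 = 0.00379673
Number of molecules = moles * NA = 0.00379673 * 6.022e23
SA = molecules * sigma / mass
SA = (85.1 / 22414) * 6.022e23 * 0.162e-18 / 0.46
SA = 805.2 m^2/g

805.2


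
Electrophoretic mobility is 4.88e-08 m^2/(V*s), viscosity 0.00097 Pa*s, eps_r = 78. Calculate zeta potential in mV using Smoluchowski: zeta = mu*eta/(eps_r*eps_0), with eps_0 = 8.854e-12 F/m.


Smoluchowski equation: zeta = mu * eta / (eps_r * eps_0)
zeta = 4.88e-08 * 0.00097 / (78 * 8.854e-12)
zeta = 0.068542 V = 68.54 mV

68.54


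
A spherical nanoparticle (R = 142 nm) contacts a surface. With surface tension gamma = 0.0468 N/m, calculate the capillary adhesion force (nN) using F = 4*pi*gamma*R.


Convert radius: R = 142 nm = 1.42e-07 m
F = 4 * pi * gamma * R
F = 4 * pi * 0.0468 * 1.42e-07
F = 8.35111e-08 N = 83.5111 nN

83.5111


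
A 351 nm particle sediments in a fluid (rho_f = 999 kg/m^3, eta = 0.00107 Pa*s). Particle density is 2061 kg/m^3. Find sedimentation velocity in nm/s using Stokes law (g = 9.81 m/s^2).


Radius R = 351/2 nm = 1.755e-07 m
Density difference = 2061 - 999 = 1062 kg/m^3
v = 2 * R^2 * (rho_p - rho_f) * g / (9 * eta)
v = 2 * (1.755e-07)^2 * 1062 * 9.81 / (9 * 0.00107)
v = 6.66425e-08 m/s = 66.6425 nm/s

66.6425


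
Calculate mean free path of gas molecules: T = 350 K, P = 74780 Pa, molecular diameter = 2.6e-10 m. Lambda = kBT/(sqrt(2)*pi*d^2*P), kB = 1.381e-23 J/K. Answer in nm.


Mean free path: lambda = kB*T / (sqrt(2) * pi * d^2 * P)
lambda = 1.381e-23 * 350 / (sqrt(2) * pi * (2.6e-10)^2 * 74780)
lambda = 2.15211e-07 m
lambda = 215.21 nm

215.21


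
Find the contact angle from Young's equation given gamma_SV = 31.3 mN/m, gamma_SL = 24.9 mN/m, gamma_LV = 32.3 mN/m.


cos(theta) = (gamma_SV - gamma_SL) / gamma_LV
cos(theta) = (31.3 - 24.9) / 32.3
cos(theta) = 0.198142
theta = arccos(0.198142) = 78.57 degrees

78.57


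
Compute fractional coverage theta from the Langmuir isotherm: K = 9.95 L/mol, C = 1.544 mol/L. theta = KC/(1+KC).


Langmuir isotherm: theta = K*C / (1 + K*C)
K*C = 9.95 * 1.544 = 15.3628
theta = 15.3628 / (1 + 15.3628) = 15.3628 / 16.3628
theta = 0.9389

0.9389


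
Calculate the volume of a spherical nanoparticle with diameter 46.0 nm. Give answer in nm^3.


Radius r = 46.0/2 = 23 nm
Volume V = (4/3) * pi * r^3
V = (4/3) * pi * (23)^3
V = 50965.01 nm^3

50965.01


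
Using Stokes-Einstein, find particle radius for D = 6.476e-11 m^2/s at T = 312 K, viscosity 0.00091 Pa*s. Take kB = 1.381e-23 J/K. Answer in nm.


Stokes-Einstein: R = kB*T / (6*pi*eta*D)
R = 1.381e-23 * 312 / (6 * pi * 0.00091 * 6.476e-11)
R = 3.87881e-09 m = 3.88 nm

3.88


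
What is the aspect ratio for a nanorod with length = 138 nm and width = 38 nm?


Aspect ratio AR = length / diameter
AR = 138 / 38
AR = 3.63

3.63


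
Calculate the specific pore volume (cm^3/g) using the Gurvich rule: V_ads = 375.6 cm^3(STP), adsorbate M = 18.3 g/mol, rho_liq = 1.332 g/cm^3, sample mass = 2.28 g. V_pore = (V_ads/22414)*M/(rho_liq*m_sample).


Moles adsorbed n = V_ads / 22414 = 375.6 / 22414 = 1.675738e-02 mol
Liquid volume V_liq = n * M / rho_liq = 1.675738e-02 * 18.3 / 1.332 = 0.23023 cm^3
Specific pore volume V_pore = V_liq / m_sample = 0.23023 / 2.28
V_pore = 0.101 cm^3/g

0.101


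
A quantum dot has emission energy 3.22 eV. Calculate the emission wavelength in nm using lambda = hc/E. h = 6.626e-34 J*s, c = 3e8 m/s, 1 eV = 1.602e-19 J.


Convert energy: E = 3.22 eV = 3.22 * 1.602e-19 = 5.15844e-19 J
lambda = h*c / E = 6.626e-34 * 3e8 / 5.15844e-19
lambda = 3.85349e-07 m = 385.3 nm

385.3


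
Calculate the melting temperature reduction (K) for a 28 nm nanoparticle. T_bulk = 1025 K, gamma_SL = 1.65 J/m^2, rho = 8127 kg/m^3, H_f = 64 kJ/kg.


Radius R = 28/2 = 14 nm = 1.4e-08 m
Convert H_f = 64 kJ/kg = 64000 J/kg
dT = 2 * gamma_SL * T_bulk / (rho * H_f * R)
dT = 2 * 1.65 * 1025 / (8127 * 64000 * 1.4e-08)
dT = 464.5 K

464.5


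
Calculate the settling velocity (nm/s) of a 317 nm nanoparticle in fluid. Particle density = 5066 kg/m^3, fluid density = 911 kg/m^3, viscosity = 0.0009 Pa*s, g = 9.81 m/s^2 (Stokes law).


Radius R = 317/2 nm = 1.585e-07 m
Density difference = 5066 - 911 = 4155 kg/m^3
v = 2 * R^2 * (rho_p - rho_f) * g / (9 * eta)
v = 2 * (1.585e-07)^2 * 4155 * 9.81 / (9 * 0.0009)
v = 2.52839e-07 m/s = 252.8387 nm/s

252.8387


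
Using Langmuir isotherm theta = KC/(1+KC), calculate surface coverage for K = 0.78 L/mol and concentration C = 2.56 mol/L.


Langmuir isotherm: theta = K*C / (1 + K*C)
K*C = 0.78 * 2.56 = 1.9968
theta = 1.9968 / (1 + 1.9968) = 1.9968 / 2.9968
theta = 0.6663

0.6663


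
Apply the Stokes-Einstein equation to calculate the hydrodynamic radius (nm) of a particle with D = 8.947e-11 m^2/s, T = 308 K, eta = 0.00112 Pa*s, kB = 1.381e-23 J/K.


Stokes-Einstein: R = kB*T / (6*pi*eta*D)
R = 1.381e-23 * 308 / (6 * pi * 0.00112 * 8.947e-11)
R = 2.25189e-09 m = 2.25 nm

2.25


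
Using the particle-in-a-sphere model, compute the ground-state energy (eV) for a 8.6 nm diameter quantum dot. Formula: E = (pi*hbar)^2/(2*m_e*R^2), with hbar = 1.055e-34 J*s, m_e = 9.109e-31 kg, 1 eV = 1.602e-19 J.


Radius R = 8.6/2 = 4.3 nm = 4.3e-09 m
E = (pi * 1.055e-34)^2 / (2 * 9.109e-31 * (4.3e-09)^2)
E(J) = 3.26112e-21
E = E(J) / 1.602e-19 = 0.0204 eV

0.0204


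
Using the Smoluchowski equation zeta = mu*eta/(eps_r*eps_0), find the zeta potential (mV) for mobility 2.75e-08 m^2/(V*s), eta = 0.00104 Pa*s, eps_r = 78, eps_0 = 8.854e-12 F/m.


Smoluchowski equation: zeta = mu * eta / (eps_r * eps_0)
zeta = 2.75e-08 * 0.00104 / (78 * 8.854e-12)
zeta = 0.041413 V = 41.41 mV

41.41


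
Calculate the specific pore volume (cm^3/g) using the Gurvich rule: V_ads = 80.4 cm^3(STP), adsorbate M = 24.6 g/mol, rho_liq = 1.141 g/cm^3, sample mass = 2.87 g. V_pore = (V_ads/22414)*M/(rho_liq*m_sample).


Moles adsorbed n = V_ads / 22414 = 80.4 / 22414 = 3.587044e-03 mol
Liquid volume V_liq = n * M / rho_liq = 3.587044e-03 * 24.6 / 1.141 = 0.07734 cm^3
Specific pore volume V_pore = V_liq / m_sample = 0.07734 / 2.87
V_pore = 0.0269 cm^3/g

0.0269


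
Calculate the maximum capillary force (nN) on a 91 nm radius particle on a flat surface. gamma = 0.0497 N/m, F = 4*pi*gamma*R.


Convert radius: R = 91 nm = 9.1e-08 m
F = 4 * pi * gamma * R
F = 4 * pi * 0.0497 * 9.1e-08
F = 5.68339e-08 N = 56.8339 nN

56.8339


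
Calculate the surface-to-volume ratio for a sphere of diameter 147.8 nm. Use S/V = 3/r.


Radius r = 147.8/2 = 73.9 nm
S/V = 3 / r = 3 / 73.9
S/V = 0.0406 nm^-1

0.0406


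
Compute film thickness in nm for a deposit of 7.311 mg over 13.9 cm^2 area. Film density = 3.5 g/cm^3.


Convert: m = 7.311 mg = 7.3110e-06 kg, A = 13.9 cm^2 = 1.3900e-03 m^2, rho = 3.5 g/cm^3 = 3500 kg/m^3
t = m / (A * rho)
t = 7.3110e-06 / (1.3900e-03 * 3500)
t = 1.5028e-06 m = 1502.8 nm

1502.8


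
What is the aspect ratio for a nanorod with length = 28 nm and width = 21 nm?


Aspect ratio AR = length / diameter
AR = 28 / 21
AR = 1.33

1.33


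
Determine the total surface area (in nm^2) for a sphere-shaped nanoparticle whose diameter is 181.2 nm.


Radius r = 181.2/2 = 90.6 nm
Surface area SA = 4 * pi * r^2
SA = 4 * pi * (90.6)^2
SA = 103149.29 nm^2

103149.29


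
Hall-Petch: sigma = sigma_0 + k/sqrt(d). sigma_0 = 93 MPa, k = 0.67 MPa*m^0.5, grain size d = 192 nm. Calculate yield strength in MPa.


d = 192 nm = 1.92e-07 m
sqrt(d) = 0.000438178
Hall-Petch contribution = k / sqrt(d) = 0.67 / 0.000438178 = 1529.1 MPa
sigma = sigma_0 + k/sqrt(d) = 93 + 1529.1 = 1622.1 MPa

1622.1


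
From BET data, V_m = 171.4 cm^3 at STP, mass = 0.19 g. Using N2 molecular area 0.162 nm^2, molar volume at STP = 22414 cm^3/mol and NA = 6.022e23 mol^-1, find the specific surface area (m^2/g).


Number of moles in monolayer = V_m / 22414 = 171.4 / 22414 = 0.00764701
Number of molecules = moles * NA = 0.00764701 * 6.022e23
SA = molecules * sigma / mass
SA = (171.4 / 22414) * 6.022e23 * 0.162e-18 / 0.19
SA = 3926.4 m^2/g

3926.4


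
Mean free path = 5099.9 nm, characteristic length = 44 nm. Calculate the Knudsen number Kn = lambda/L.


Knudsen number Kn = lambda / L
Kn = 5099.9 / 44
Kn = 115.9068

115.9068


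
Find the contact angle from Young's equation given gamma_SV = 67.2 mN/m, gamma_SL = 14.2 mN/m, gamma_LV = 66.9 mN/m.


cos(theta) = (gamma_SV - gamma_SL) / gamma_LV
cos(theta) = (67.2 - 14.2) / 66.9
cos(theta) = 0.792227
theta = arccos(0.792227) = 37.61 degrees

37.61


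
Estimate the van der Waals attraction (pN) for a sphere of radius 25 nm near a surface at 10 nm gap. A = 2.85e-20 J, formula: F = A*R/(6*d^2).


Convert to SI: R = 25 nm = 2.5e-08 m, d = 10 nm = 1e-08 m
F = A * R / (6 * d^2)
F = 2.85e-20 * 2.5e-08 / (6 * (1e-08)^2)
F = 1.1875e-12 N = 1.188 pN

1.188


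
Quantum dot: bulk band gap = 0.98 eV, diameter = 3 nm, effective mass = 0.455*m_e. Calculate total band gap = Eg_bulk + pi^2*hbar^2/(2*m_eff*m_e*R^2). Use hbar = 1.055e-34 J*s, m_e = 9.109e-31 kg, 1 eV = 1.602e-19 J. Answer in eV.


Radius R = 3/2 nm = 1.5e-09 m
Confinement energy dE = pi^2 * hbar^2 / (2 * m_eff * m_e * R^2)
dE = pi^2 * (1.055e-34)^2 / (2 * 0.455 * 9.109e-31 * (1.5e-09)^2) J, divided by 1.602e-19 J/eV
dE = 0.3677 eV
Total band gap = E_g(bulk) + dE = 0.98 + 0.3677 = 1.3477 eV

1.3477


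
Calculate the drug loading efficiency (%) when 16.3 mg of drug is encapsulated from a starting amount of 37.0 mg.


Drug loading efficiency = (drug loaded / drug initial) * 100
DLE = 16.3 / 37.0 * 100
DLE = 0.4405 * 100
DLE = 44.05%

44.05


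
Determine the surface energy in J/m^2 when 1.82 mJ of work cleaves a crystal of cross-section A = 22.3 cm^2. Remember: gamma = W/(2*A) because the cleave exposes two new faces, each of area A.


Convert: A = 22.3 cm^2 = 0.00223 m^2, W = 1.82 mJ = 0.00182 J
Cleaving exposes two faces of area A, so total new surface = 2*A and gamma = W / (2*A)
gamma = 0.00182 / (2 * 0.00223)
gamma = 0.408 J/m^2

0.408


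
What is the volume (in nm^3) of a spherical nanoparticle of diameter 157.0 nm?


Radius r = 157.0/2 = 78.5 nm
Volume V = (4/3) * pi * r^3
V = (4/3) * pi * (78.5)^3
V = 2026271.24 nm^3

2026271.24


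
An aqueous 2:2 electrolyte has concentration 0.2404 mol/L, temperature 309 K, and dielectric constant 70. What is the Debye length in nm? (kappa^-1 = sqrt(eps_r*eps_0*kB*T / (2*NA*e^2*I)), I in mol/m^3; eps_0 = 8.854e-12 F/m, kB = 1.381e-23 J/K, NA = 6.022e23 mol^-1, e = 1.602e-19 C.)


Ionic strength I = 0.2404 * 2^2 * 1000 = 961.6 mol/m^3
kappa^-1 = sqrt(70 * 8.854e-12 * 1.381e-23 * 309 / (2 * 6.022e23 * (1.602e-19)^2 * 961.6))
kappa^-1 = 0.298 nm

0.298


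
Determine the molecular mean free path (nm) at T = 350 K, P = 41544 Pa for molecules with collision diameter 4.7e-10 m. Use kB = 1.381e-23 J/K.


Mean free path: lambda = kB*T / (sqrt(2) * pi * d^2 * P)
lambda = 1.381e-23 * 350 / (sqrt(2) * pi * (4.7e-10)^2 * 41544)
lambda = 1.18548e-07 m
lambda = 118.55 nm

118.55


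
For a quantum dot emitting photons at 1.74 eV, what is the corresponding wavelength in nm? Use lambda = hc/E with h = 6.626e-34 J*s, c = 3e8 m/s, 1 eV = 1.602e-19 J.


Convert energy: E = 1.74 eV = 1.74 * 1.602e-19 = 2.78748e-19 J
lambda = h*c / E = 6.626e-34 * 3e8 / 2.78748e-19
lambda = 7.13117e-07 m = 713.1 nm

713.1


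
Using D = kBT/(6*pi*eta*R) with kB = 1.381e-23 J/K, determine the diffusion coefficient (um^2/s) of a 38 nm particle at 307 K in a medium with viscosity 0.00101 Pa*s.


Radius R = 38/2 = 19 nm = 1.9e-08 m
D = kB*T / (6*pi*eta*R)
D = 1.381e-23 * 307 / (6 * pi * 0.00101 * 1.9e-08)
D = 1.17208e-11 m^2/s = 11.721 um^2/s

11.721


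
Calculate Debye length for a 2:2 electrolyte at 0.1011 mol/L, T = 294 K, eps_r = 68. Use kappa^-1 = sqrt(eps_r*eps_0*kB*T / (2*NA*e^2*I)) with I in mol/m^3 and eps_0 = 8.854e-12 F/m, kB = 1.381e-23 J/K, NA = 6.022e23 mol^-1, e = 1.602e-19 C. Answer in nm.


Ionic strength I = 0.1011 * 2^2 * 1000 = 404.4 mol/m^3
kappa^-1 = sqrt(68 * 8.854e-12 * 1.381e-23 * 294 / (2 * 6.022e23 * (1.602e-19)^2 * 404.4))
kappa^-1 = 0.442 nm

0.442


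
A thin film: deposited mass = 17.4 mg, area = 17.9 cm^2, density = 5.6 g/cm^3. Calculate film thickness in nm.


Convert: m = 17.4 mg = 1.7400e-05 kg, A = 17.9 cm^2 = 1.7900e-03 m^2, rho = 5.6 g/cm^3 = 5600 kg/m^3
t = m / (A * rho)
t = 1.7400e-05 / (1.7900e-03 * 5600)
t = 1.7358e-06 m = 1735.8 nm

1735.8


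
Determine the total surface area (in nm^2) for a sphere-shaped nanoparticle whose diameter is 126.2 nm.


Radius r = 126.2/2 = 63.1 nm
Surface area SA = 4 * pi * r^2
SA = 4 * pi * (63.1)^2
SA = 50034.39 nm^2

50034.39


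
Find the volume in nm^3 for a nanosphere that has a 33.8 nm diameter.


Radius r = 33.8/2 = 16.9 nm
Volume V = (4/3) * pi * r^3
V = (4/3) * pi * (16.9)^3
V = 20218.49 nm^3

20218.49


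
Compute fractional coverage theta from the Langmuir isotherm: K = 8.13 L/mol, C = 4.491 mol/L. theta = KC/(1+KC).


Langmuir isotherm: theta = K*C / (1 + K*C)
K*C = 8.13 * 4.491 = 36.51183
theta = 36.51183 / (1 + 36.51183) = 36.51183 / 37.51183
theta = 0.9733

0.9733


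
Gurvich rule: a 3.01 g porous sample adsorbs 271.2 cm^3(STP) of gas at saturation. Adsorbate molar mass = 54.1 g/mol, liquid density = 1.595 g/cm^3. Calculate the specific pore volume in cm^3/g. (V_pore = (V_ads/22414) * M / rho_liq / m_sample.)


Moles adsorbed n = V_ads / 22414 = 271.2 / 22414 = 1.209958e-02 mol
Liquid volume V_liq = n * M / rho_liq = 1.209958e-02 * 54.1 / 1.595 = 0.41040 cm^3
Specific pore volume V_pore = V_liq / m_sample = 0.41040 / 3.01
V_pore = 0.1363 cm^3/g

0.1363


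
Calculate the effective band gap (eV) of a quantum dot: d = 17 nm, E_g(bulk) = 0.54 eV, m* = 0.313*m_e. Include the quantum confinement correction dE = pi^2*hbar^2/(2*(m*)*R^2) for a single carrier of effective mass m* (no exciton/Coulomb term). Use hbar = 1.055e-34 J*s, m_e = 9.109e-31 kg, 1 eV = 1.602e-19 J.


Radius R = 17/2 nm = 8.5e-09 m
Confinement energy dE = pi^2 * hbar^2 / (2 * m_eff * m_e * R^2)
dE = pi^2 * (1.055e-34)^2 / (2 * 0.313 * 9.109e-31 * (8.5e-09)^2) J, divided by 1.602e-19 J/eV
dE = 0.0166 eV
Total band gap = E_g(bulk) + dE = 0.54 + 0.0166 = 0.5566 eV

0.5566


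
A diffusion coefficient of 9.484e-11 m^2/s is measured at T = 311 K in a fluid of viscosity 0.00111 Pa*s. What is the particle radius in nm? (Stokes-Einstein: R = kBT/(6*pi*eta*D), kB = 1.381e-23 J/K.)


Stokes-Einstein: R = kB*T / (6*pi*eta*D)
R = 1.381e-23 * 311 / (6 * pi * 0.00111 * 9.484e-11)
R = 2.1644e-09 m = 2.16 nm

2.16


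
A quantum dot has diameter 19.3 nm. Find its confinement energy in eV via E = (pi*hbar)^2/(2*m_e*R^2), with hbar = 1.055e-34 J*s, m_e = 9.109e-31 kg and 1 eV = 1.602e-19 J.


Radius R = 19.3/2 = 9.65 nm = 9.65e-09 m
E = (pi * 1.055e-34)^2 / (2 * 9.109e-31 * (9.65e-09)^2)
E(J) = 6.47514e-22
E = E(J) / 1.602e-19 = 0.004 eV

0.004


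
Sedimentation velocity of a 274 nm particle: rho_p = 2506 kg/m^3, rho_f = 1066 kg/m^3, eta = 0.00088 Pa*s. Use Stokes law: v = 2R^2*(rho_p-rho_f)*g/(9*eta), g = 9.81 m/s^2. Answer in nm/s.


Radius R = 274/2 nm = 1.37e-07 m
Density difference = 2506 - 1066 = 1440 kg/m^3
v = 2 * R^2 * (rho_p - rho_f) * g / (9 * eta)
v = 2 * (1.37e-07)^2 * 1440 * 9.81 / (9 * 0.00088)
v = 6.69541e-08 m/s = 66.9541 nm/s

66.9541


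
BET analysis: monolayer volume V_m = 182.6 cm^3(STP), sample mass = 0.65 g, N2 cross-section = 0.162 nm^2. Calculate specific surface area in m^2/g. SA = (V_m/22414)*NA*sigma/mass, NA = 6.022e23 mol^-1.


Number of moles in monolayer = V_m / 22414 = 182.6 / 22414 = 0.00814669
Number of molecules = moles * NA = 0.00814669 * 6.022e23
SA = molecules * sigma / mass
SA = (182.6 / 22414) * 6.022e23 * 0.162e-18 / 0.65
SA = 1222.7 m^2/g

1222.7


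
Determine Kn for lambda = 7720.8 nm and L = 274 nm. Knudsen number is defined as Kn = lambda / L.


Knudsen number Kn = lambda / L
Kn = 7720.8 / 274
Kn = 28.1781

28.1781


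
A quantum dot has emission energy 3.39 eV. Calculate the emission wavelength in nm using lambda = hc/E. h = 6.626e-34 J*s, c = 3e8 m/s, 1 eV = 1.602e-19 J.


Convert energy: E = 3.39 eV = 3.39 * 1.602e-19 = 5.43078e-19 J
lambda = h*c / E = 6.626e-34 * 3e8 / 5.43078e-19
lambda = 3.66025e-07 m = 366.0 nm

366.0


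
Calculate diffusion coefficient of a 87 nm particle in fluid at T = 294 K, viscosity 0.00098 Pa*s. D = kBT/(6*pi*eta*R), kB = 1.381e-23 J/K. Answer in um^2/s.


Radius R = 87/2 = 43.5 nm = 4.35e-08 m
D = kB*T / (6*pi*eta*R)
D = 1.381e-23 * 294 / (6 * pi * 0.00098 * 4.35e-08)
D = 5.05271e-12 m^2/s = 5.053 um^2/s

5.053


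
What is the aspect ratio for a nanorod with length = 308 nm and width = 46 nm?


Aspect ratio AR = length / diameter
AR = 308 / 46
AR = 6.7

6.7


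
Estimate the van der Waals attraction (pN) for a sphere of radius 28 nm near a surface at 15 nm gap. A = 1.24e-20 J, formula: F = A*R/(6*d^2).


Convert to SI: R = 28 nm = 2.8e-08 m, d = 15 nm = 1.5e-08 m
F = A * R / (6 * d^2)
F = 1.24e-20 * 2.8e-08 / (6 * (1.5e-08)^2)
F = 2.57185e-13 N = 0.257 pN

0.257


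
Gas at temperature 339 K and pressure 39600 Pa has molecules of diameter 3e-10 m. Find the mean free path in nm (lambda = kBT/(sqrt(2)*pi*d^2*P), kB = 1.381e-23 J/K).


Mean free path: lambda = kB*T / (sqrt(2) * pi * d^2 * P)
lambda = 1.381e-23 * 339 / (sqrt(2) * pi * (3e-10)^2 * 39600)
lambda = 2.95659e-07 m
lambda = 295.66 nm

295.66


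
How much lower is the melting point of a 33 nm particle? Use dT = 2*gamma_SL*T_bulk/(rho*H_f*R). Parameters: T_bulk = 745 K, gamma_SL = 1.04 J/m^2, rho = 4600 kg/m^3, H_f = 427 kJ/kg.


Radius R = 33/2 = 16.5 nm = 1.65e-08 m
Convert H_f = 427 kJ/kg = 427000 J/kg
dT = 2 * gamma_SL * T_bulk / (rho * H_f * R)
dT = 2 * 1.04 * 745 / (4600 * 427000 * 1.65e-08)
dT = 47.8 K

47.8


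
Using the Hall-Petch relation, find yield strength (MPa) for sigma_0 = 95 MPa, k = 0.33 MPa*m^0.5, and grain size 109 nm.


d = 109 nm = 1.09e-07 m
sqrt(d) = 0.0003301515
Hall-Petch contribution = k / sqrt(d) = 0.33 / 0.0003301515 = 999.5 MPa
sigma = sigma_0 + k/sqrt(d) = 95 + 999.5 = 1094.5 MPa

1094.5


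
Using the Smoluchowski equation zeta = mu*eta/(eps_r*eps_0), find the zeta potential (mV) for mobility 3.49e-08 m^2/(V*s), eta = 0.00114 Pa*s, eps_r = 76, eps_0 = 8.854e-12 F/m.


Smoluchowski equation: zeta = mu * eta / (eps_r * eps_0)
zeta = 3.49e-08 * 0.00114 / (76 * 8.854e-12)
zeta = 0.059126 V = 59.13 mV

59.13


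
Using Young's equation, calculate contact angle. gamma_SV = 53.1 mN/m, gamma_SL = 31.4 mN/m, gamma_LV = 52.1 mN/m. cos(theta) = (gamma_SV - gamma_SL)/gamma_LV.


cos(theta) = (gamma_SV - gamma_SL) / gamma_LV
cos(theta) = (53.1 - 31.4) / 52.1
cos(theta) = 0.416507
theta = arccos(0.416507) = 65.39 degrees

65.39


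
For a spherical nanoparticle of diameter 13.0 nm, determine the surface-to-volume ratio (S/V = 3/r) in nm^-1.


Radius r = 13.0/2 = 6.5 nm
S/V = 3 / r = 3 / 6.5
S/V = 0.4615 nm^-1

0.4615


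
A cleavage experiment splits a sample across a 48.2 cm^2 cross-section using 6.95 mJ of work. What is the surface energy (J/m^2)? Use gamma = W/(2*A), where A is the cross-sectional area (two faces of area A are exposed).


Convert: A = 48.2 cm^2 = 0.00482 m^2, W = 6.95 mJ = 0.00695 J
Cleaving exposes two faces of area A, so total new surface = 2*A and gamma = W / (2*A)
gamma = 0.00695 / (2 * 0.00482)
gamma = 0.721 J/m^2

0.721


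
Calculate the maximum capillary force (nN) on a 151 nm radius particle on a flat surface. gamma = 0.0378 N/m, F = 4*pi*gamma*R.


Convert radius: R = 151 nm = 1.51e-07 m
F = 4 * pi * gamma * R
F = 4 * pi * 0.0378 * 1.51e-07
F = 7.17263e-08 N = 71.7263 nN

71.7263


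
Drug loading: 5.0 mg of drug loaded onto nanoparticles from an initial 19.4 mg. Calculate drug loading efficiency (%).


Drug loading efficiency = (drug loaded / drug initial) * 100
DLE = 5.0 / 19.4 * 100
DLE = 0.2577 * 100
DLE = 25.77%

25.77


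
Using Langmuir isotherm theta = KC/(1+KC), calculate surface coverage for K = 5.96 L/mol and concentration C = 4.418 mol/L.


Langmuir isotherm: theta = K*C / (1 + K*C)
K*C = 5.96 * 4.418 = 26.33128
theta = 26.33128 / (1 + 26.33128) = 26.33128 / 27.33128
theta = 0.9634

0.9634


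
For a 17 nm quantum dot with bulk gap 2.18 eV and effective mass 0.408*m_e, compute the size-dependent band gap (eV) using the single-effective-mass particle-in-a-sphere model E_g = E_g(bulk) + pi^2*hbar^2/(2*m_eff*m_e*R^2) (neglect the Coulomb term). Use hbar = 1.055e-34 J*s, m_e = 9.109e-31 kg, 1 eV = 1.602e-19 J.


Radius R = 17/2 nm = 8.5e-09 m
Confinement energy dE = pi^2 * hbar^2 / (2 * m_eff * m_e * R^2)
dE = pi^2 * (1.055e-34)^2 / (2 * 0.408 * 9.109e-31 * (8.5e-09)^2) J, divided by 1.602e-19 J/eV
dE = 0.0128 eV
Total band gap = E_g(bulk) + dE = 2.18 + 0.0128 = 2.1928 eV

2.1928


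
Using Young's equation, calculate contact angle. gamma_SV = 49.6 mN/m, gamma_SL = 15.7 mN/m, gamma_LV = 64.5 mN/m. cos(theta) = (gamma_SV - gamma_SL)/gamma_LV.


cos(theta) = (gamma_SV - gamma_SL) / gamma_LV
cos(theta) = (49.6 - 15.7) / 64.5
cos(theta) = 0.525581
theta = arccos(0.525581) = 58.29 degrees

58.29


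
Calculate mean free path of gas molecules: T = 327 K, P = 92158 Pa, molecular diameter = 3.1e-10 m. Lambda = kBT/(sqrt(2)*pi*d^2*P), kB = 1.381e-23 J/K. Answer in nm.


Mean free path: lambda = kB*T / (sqrt(2) * pi * d^2 * P)
lambda = 1.381e-23 * 327 / (sqrt(2) * pi * (3.1e-10)^2 * 92158)
lambda = 1.14768e-07 m
lambda = 114.77 nm

114.77


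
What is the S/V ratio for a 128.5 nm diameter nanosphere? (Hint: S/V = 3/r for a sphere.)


Radius r = 128.5/2 = 64.25 nm
S/V = 3 / r = 3 / 64.25
S/V = 0.0467 nm^-1

0.0467


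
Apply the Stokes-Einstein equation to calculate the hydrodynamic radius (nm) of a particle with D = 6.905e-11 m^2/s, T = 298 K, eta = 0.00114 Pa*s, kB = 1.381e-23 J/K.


Stokes-Einstein: R = kB*T / (6*pi*eta*D)
R = 1.381e-23 * 298 / (6 * pi * 0.00114 * 6.905e-11)
R = 2.77358e-09 m = 2.77 nm

2.77


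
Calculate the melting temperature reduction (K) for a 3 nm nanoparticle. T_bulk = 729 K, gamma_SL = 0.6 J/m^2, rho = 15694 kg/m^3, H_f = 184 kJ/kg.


Radius R = 3/2 = 1.5 nm = 1.5e-09 m
Convert H_f = 184 kJ/kg = 184000 J/kg
dT = 2 * gamma_SL * T_bulk / (rho * H_f * R)
dT = 2 * 0.6 * 729 / (15694 * 184000 * 1.5e-09)
dT = 202.0 K

202.0


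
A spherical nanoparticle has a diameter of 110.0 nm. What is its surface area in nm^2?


Radius r = 110.0/2 = 55 nm
Surface area SA = 4 * pi * r^2
SA = 4 * pi * (55)^2
SA = 38013.27 nm^2

38013.27


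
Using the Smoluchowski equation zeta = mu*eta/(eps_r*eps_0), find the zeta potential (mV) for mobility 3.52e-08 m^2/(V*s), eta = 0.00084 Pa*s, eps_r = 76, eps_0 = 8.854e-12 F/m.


Smoluchowski equation: zeta = mu * eta / (eps_r * eps_0)
zeta = 3.52e-08 * 0.00084 / (76 * 8.854e-12)
zeta = 0.043941 V = 43.94 mV

43.94


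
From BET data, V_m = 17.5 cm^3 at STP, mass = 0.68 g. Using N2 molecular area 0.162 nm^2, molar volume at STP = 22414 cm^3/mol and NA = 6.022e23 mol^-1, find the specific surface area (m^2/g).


Number of moles in monolayer = V_m / 22414 = 17.5 / 22414 = 0.00078076
Number of molecules = moles * NA = 0.00078076 * 6.022e23
SA = molecules * sigma / mass
SA = (17.5 / 22414) * 6.022e23 * 0.162e-18 / 0.68
SA = 112.0 m^2/g

112.0


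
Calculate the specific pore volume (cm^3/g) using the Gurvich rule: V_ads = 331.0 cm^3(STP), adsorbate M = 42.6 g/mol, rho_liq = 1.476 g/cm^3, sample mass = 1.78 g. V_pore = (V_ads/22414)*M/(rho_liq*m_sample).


Moles adsorbed n = V_ads / 22414 = 331.0 / 22414 = 1.476756e-02 mol
Liquid volume V_liq = n * M / rho_liq = 1.476756e-02 * 42.6 / 1.476 = 0.42622 cm^3
Specific pore volume V_pore = V_liq / m_sample = 0.42622 / 1.78
V_pore = 0.2394 cm^3/g

0.2394


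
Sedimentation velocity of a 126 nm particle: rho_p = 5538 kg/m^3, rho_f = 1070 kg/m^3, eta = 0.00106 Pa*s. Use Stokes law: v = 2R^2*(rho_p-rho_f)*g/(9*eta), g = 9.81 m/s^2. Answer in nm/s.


Radius R = 126/2 nm = 6.3e-08 m
Density difference = 5538 - 1070 = 4468 kg/m^3
v = 2 * R^2 * (rho_p - rho_f) * g / (9 * eta)
v = 2 * (6.3e-08)^2 * 4468 * 9.81 / (9 * 0.00106)
v = 3.64708e-08 m/s = 36.4708 nm/s

36.4708


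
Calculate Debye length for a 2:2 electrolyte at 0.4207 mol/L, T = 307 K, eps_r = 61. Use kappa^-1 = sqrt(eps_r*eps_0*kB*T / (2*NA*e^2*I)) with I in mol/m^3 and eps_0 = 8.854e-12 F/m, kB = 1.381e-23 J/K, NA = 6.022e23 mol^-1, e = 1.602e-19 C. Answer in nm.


Ionic strength I = 0.4207 * 2^2 * 1000 = 1682.8 mol/m^3
kappa^-1 = sqrt(61 * 8.854e-12 * 1.381e-23 * 307 / (2 * 6.022e23 * (1.602e-19)^2 * 1682.8))
kappa^-1 = 0.21 nm

0.21


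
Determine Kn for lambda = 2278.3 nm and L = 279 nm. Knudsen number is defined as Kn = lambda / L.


Knudsen number Kn = lambda / L
Kn = 2278.3 / 279
Kn = 8.1659

8.1659


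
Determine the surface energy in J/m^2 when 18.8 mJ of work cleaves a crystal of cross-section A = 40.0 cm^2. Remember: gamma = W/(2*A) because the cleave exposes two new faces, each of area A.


Convert: A = 40.0 cm^2 = 0.004 m^2, W = 18.8 mJ = 0.0188 J
Cleaving exposes two faces of area A, so total new surface = 2*A and gamma = W / (2*A)
gamma = 0.0188 / (2 * 0.004)
gamma = 2.35 J/m^2

2.35


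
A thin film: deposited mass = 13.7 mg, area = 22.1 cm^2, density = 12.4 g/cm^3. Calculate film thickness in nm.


Convert: m = 13.7 mg = 1.3700e-05 kg, A = 22.1 cm^2 = 2.2100e-03 m^2, rho = 12.4 g/cm^3 = 12400 kg/m^3
t = m / (A * rho)
t = 1.3700e-05 / (2.2100e-03 * 12400)
t = 4.9993e-07 m = 499.9 nm

499.9


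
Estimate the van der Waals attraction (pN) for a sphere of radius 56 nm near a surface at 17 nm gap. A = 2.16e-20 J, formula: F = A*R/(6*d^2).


Convert to SI: R = 56 nm = 5.6e-08 m, d = 17 nm = 1.7e-08 m
F = A * R / (6 * d^2)
F = 2.16e-20 * 5.6e-08 / (6 * (1.7e-08)^2)
F = 6.97578e-13 N = 0.698 pN

0.698


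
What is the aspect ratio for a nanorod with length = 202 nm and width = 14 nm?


Aspect ratio AR = length / diameter
AR = 202 / 14
AR = 14.43

14.43


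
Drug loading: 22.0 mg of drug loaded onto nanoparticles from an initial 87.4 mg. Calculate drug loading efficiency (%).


Drug loading efficiency = (drug loaded / drug initial) * 100
DLE = 22.0 / 87.4 * 100
DLE = 0.2517 * 100
DLE = 25.17%

25.17


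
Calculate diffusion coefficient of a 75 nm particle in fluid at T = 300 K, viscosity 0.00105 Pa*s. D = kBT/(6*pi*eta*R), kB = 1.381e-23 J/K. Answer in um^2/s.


Radius R = 75/2 = 37.5 nm = 3.75e-08 m
D = kB*T / (6*pi*eta*R)
D = 1.381e-23 * 300 / (6 * pi * 0.00105 * 3.75e-08)
D = 5.58204e-12 m^2/s = 5.582 um^2/s

5.582


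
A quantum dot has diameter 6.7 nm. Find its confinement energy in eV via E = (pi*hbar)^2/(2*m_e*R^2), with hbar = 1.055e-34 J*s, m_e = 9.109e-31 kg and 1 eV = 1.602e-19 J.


Radius R = 6.7/2 = 3.35 nm = 3.35e-09 m
E = (pi * 1.055e-34)^2 / (2 * 9.109e-31 * (3.35e-09)^2)
E(J) = 5.37297e-21
E = E(J) / 1.602e-19 = 0.0335 eV

0.0335


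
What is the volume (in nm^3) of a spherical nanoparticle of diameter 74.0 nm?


Radius r = 74.0/2 = 37 nm
Volume V = (4/3) * pi * r^3
V = (4/3) * pi * (37)^3
V = 212174.79 nm^3

212174.79


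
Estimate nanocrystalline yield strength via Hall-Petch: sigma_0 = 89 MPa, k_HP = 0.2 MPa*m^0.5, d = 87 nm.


d = 87 nm = 8.7e-08 m
sqrt(d) = 0.0002949576
Hall-Petch contribution = k / sqrt(d) = 0.2 / 0.0002949576 = 678.1 MPa
sigma = sigma_0 + k/sqrt(d) = 89 + 678.1 = 767.1 MPa

767.1


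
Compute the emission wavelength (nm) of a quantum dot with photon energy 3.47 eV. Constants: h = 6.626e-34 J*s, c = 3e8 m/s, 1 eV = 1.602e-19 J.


Convert energy: E = 3.47 eV = 3.47 * 1.602e-19 = 5.55894e-19 J
lambda = h*c / E = 6.626e-34 * 3e8 / 5.55894e-19
lambda = 3.57586e-07 m = 357.6 nm

357.6


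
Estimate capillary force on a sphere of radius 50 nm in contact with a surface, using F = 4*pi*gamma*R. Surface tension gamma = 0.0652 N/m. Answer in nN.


Convert radius: R = 50 nm = 5e-08 m
F = 4 * pi * gamma * R
F = 4 * pi * 0.0652 * 5e-08
F = 4.09664e-08 N = 40.9664 nN

40.9664


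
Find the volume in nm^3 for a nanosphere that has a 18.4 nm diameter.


Radius r = 18.4/2 = 9.2 nm
Volume V = (4/3) * pi * r^3
V = (4/3) * pi * (9.2)^3
V = 3261.76 nm^3

3261.76


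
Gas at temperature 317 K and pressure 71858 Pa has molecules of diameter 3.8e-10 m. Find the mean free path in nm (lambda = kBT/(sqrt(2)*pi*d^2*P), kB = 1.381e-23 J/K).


Mean free path: lambda = kB*T / (sqrt(2) * pi * d^2 * P)
lambda = 1.381e-23 * 317 / (sqrt(2) * pi * (3.8e-10)^2 * 71858)
lambda = 9.49611e-08 m
lambda = 94.96 nm

94.96


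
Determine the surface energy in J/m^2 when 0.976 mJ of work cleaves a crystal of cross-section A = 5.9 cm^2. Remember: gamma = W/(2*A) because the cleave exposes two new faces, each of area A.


Convert: A = 5.9 cm^2 = 0.00059 m^2, W = 0.976 mJ = 0.000976 J
Cleaving exposes two faces of area A, so total new surface = 2*A and gamma = W / (2*A)
gamma = 0.000976 / (2 * 0.00059)
gamma = 0.827 J/m^2

0.827


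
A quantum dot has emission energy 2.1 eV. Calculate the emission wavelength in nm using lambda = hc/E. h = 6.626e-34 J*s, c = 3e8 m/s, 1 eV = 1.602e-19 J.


Convert energy: E = 2.1 eV = 2.1 * 1.602e-19 = 3.3642e-19 J
lambda = h*c / E = 6.626e-34 * 3e8 / 3.3642e-19
lambda = 5.90869e-07 m = 590.9 nm

590.9


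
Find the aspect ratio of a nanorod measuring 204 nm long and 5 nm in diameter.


Aspect ratio AR = length / diameter
AR = 204 / 5
AR = 40.8

40.8


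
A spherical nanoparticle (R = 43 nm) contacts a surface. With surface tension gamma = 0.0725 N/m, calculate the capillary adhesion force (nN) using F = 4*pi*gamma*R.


Convert radius: R = 43 nm = 4.3e-08 m
F = 4 * pi * gamma * R
F = 4 * pi * 0.0725 * 4.3e-08
F = 3.91757e-08 N = 39.1757 nN

39.1757


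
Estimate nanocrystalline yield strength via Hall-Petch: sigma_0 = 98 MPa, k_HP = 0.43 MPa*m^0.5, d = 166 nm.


d = 166 nm = 1.66e-07 m
sqrt(d) = 0.000407431
Hall-Petch contribution = k / sqrt(d) = 0.43 / 0.000407431 = 1055.4 MPa
sigma = sigma_0 + k/sqrt(d) = 98 + 1055.4 = 1153.4 MPa

1153.4


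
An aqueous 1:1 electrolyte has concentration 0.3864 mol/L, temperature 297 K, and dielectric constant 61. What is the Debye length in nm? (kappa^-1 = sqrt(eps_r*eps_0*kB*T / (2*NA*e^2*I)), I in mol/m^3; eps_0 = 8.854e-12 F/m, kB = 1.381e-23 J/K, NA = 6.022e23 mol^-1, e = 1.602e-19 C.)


Ionic strength I = 0.3864 * 1^2 * 1000 = 386.4 mol/m^3
kappa^-1 = sqrt(61 * 8.854e-12 * 1.381e-23 * 297 / (2 * 6.022e23 * (1.602e-19)^2 * 386.4))
kappa^-1 = 0.431 nm

0.431


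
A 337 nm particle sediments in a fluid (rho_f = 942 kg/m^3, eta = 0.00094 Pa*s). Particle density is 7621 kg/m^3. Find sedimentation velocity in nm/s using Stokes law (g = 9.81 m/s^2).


Radius R = 337/2 nm = 1.685e-07 m
Density difference = 7621 - 942 = 6679 kg/m^3
v = 2 * R^2 * (rho_p - rho_f) * g / (9 * eta)
v = 2 * (1.685e-07)^2 * 6679 * 9.81 / (9 * 0.00094)
v = 4.39784e-07 m/s = 439.7845 nm/s

439.7845


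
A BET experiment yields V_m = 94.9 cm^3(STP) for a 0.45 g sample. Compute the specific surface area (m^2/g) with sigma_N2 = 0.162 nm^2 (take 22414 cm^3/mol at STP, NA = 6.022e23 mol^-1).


Number of moles in monolayer = V_m / 22414 = 94.9 / 22414 = 0.00423396
Number of molecules = moles * NA = 0.00423396 * 6.022e23
SA = molecules * sigma / mass
SA = (94.9 / 22414) * 6.022e23 * 0.162e-18 / 0.45
SA = 917.9 m^2/g

917.9


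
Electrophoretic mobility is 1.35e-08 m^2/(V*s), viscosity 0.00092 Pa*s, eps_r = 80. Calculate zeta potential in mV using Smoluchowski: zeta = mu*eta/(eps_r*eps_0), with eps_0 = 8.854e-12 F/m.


Smoluchowski equation: zeta = mu * eta / (eps_r * eps_0)
zeta = 1.35e-08 * 0.00092 / (80 * 8.854e-12)
zeta = 0.017534 V = 17.53 mV

17.53


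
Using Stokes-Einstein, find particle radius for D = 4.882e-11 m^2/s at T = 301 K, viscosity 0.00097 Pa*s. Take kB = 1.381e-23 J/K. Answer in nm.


Stokes-Einstein: R = kB*T / (6*pi*eta*D)
R = 1.381e-23 * 301 / (6 * pi * 0.00097 * 4.882e-11)
R = 4.65682e-09 m = 4.66 nm

4.66


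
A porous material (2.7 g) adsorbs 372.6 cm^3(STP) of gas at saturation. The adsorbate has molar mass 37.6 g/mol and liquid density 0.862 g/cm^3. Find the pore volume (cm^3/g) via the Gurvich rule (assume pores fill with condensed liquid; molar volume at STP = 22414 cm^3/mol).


Moles adsorbed n = V_ads / 22414 = 372.6 / 22414 = 1.662354e-02 mol
Liquid volume V_liq = n * M / rho_liq = 1.662354e-02 * 37.6 / 0.862 = 0.72511 cm^3
Specific pore volume V_pore = V_liq / m_sample = 0.72511 / 2.7
V_pore = 0.2686 cm^3/g

0.2686


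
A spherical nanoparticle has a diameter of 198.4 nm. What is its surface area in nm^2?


Radius r = 198.4/2 = 99.2 nm
Surface area SA = 4 * pi * r^2
SA = 4 * pi * (99.2)^2
SA = 123661.13 nm^2

123661.13


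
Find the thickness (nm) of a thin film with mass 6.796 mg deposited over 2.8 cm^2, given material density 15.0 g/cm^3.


Convert: m = 6.796 mg = 6.7960e-06 kg, A = 2.8 cm^2 = 2.8000e-04 m^2, rho = 15.0 g/cm^3 = 15000 kg/m^3
t = m / (A * rho)
t = 6.7960e-06 / (2.8000e-04 * 15000)
t = 1.6181e-06 m = 1618.1 nm

1618.1


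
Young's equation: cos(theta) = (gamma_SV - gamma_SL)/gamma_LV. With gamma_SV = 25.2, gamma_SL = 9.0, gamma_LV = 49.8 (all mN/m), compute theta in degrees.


cos(theta) = (gamma_SV - gamma_SL) / gamma_LV
cos(theta) = (25.2 - 9.0) / 49.8
cos(theta) = 0.325301
theta = arccos(0.325301) = 71.02 degrees

71.02
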